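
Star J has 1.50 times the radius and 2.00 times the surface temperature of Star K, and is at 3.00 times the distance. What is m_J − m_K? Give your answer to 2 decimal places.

L_J/L_K = (1.50)²(2.00)⁴ = 36.00.
F_J/F_K = (L_J/L_K)/(d_J/d_K)² = 36.00/9.000 = 4.000.
m_J − m_K = −2.5 log₁₀(4.000) = -1.51.

-1.51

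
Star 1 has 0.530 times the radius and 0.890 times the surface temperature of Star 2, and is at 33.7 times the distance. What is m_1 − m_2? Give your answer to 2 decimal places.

L_1/L_2 = (0.530)²(0.890)⁴ = 0.1762.
F_1/F_2 = (L_1/L_2)/(d_1/d_2)² = 0.1762/1136 = 1.552×10^-4.
m_1 − m_2 = −2.5 log₁₀(1.552×10^-4) = 9.52.

9.52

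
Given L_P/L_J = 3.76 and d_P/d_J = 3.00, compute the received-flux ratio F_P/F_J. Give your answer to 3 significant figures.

F = L/(4πd²), so F_P/F_J = (L_P/L_J) / (d_P/d_J)²
= 3.76 / (3.00)² = 3.76 / 9.000 = 0.4178.

0.418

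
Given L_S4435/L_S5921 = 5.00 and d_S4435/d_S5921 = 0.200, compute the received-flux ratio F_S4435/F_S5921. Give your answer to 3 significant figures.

125

F = L/(4πd²), so F_S4435/F_S5921 = (L_S4435/L_S5921) / (d_S4435/d_S5921)²
= 5.00 / (0.200)² = 5.00 / 0.04000 = 125.0.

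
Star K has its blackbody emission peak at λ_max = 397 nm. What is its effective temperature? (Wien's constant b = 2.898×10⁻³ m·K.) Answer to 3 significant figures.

T = b/λ_max = 2.898×10⁻³ / (397×10⁻⁹) = 7300 K.

7.30×10^3 K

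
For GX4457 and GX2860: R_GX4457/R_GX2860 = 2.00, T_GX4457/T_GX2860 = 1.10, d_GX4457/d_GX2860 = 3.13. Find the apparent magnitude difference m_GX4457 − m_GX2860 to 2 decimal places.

L_GX4457/L_GX2860 = (2.00)²(1.10)⁴ = 5.856.
F_GX4457/F_GX2860 = (L_GX4457/L_GX2860)/(d_GX4457/d_GX2860)² = 5.856/9.797 = 0.5978.
m_GX4457 − m_GX2860 = −2.5 log₁₀(0.5978) = 0.56.

0.56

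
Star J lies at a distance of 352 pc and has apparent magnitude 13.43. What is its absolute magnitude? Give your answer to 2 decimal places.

5.70

M = m − 5 log₁₀(d/10 pc) = 13.43 − 5 log₁₀(352/10)
  = 13.43 − 5 × 1.547 = 13.43 − 7.73 = 5.70.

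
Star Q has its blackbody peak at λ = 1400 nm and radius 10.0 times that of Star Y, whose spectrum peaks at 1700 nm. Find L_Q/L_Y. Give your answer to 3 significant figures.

217

Wien's law gives T ∝ 1/λ_max, so T_Q/T_Y = λ_Y/λ_Q = 1700/1400 = 1.214.
Then L ∝ R²T⁴ gives L_Q/L_Y = (10.0)² × (1.214)⁴ = 100.0 × 2.174 = 217.4.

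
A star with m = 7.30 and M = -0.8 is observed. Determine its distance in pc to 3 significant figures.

m − M = 5 log₁₀(d/10 pc)
7.30 − (-0.8) = 8.10 = 5 log₁₀(d/10)
d = 10 × 10^(8.10/5) = 10 × 10^1.620 = 416.9 pc.

417 pc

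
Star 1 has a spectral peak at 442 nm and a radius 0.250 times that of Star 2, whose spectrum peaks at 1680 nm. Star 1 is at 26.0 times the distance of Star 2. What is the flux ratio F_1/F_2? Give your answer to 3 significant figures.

Wien's law: T_1/T_2 = λ_2/λ_1 = 1680/442 = 3.801.
L_1/L_2 = (R_1/R_2)²(T_1/T_2)⁴ = (0.250)²(3.801)⁴ = 13.04.
F_1/F_2 = (L_1/L_2)/(d_1/d_2)² = 13.04/(26.0)² = 0.01930.

0.0193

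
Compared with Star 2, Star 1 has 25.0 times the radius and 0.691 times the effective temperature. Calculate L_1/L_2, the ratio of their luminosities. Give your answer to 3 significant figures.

From the Stefan–Boltzmann law, L ∝ R²T⁴, so
L_1/L_2 = (R_1/R_2)² (T_1/T_2)⁴ = (25.0)² × (0.691)⁴ = 625.0 × 0.2280 = 142.5.

142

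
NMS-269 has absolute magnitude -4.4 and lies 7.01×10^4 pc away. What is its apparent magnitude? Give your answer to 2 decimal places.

14.83

m = M + 5 log₁₀(d/10 pc) = -4.4 + 5 log₁₀(7.01×10^4/10)
  = -4.4 + 5 × 3.846 = -4.4 + 19.23 = 14.83.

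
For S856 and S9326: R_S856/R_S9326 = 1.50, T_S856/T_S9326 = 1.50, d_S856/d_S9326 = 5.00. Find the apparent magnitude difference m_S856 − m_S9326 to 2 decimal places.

0.85

L_S856/L_S9326 = (1.50)²(1.50)⁴ = 11.39.
F_S856/F_S9326 = (L_S856/L_S9326)/(d_S856/d_S9326)² = 11.39/25.00 = 0.4556.
m_S856 − m_S9326 = −2.5 log₁₀(0.4556) = 0.85.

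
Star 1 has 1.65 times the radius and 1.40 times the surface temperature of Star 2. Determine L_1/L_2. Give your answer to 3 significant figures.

From the Stefan–Boltzmann law, L ∝ R²T⁴, so
L_1/L_2 = (R_1/R_2)² (T_1/T_2)⁴ = (1.65)² × (1.40)⁴ = 2.722 × 3.842 = 10.46.

10.5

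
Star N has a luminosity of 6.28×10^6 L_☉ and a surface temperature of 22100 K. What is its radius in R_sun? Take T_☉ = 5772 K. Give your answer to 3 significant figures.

171 R_sun

R/R_☉ = √(L/L_☉) / (T/T_☉)² = √(6.28×10^6) / (3.829)²
       = 2506 / 14.66 = 170.9.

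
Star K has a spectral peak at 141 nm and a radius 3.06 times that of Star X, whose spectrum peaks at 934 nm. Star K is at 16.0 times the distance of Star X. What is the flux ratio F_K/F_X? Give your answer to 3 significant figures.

70.4

Wien's law: T_K/T_X = λ_X/λ_K = 934/141 = 6.624.
L_K/L_X = (R_K/R_X)²(T_K/T_X)⁴ = (3.06)²(6.624)⁴ = 1.803×10^4.
F_K/F_X = (L_K/L_X)/(d_K/d_X)² = 1.803×10^4/(16.0)² = 70.42.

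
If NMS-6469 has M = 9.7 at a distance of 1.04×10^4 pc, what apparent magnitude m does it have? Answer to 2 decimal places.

24.79

m = M + 5 log₁₀(d/10 pc) = 9.7 + 5 log₁₀(1.04×10^4/10)
  = 9.7 + 5 × 3.017 = 9.7 + 15.09 = 24.79.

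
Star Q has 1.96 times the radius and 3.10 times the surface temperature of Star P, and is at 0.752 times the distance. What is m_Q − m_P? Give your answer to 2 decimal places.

-6.99

L_Q/L_P = (1.96)²(3.10)⁴ = 354.8.
F_Q/F_P = (L_Q/L_P)/(d_Q/d_P)² = 354.8/0.5655 = 627.4.
m_Q − m_P = −2.5 log₁₀(627.4) = -6.99.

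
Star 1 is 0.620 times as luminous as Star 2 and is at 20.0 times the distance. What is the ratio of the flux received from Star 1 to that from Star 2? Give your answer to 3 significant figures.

F = L/(4πd²), so F_1/F_2 = (L_1/L_2) / (d_1/d_2)²
= 0.620 / (20.0)² = 0.620 / 400.0 = 0.001550.

0.00155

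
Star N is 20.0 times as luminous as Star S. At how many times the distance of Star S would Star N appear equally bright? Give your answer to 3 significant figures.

4.47

Equal flux requires L_N/d_N² = L_S/d_S², so d_N/d_S = √(L_N/L_S)
= √(20.0) = 4.472.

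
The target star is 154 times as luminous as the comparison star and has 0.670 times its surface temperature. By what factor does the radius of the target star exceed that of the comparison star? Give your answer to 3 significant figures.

L ∝ R²T⁴ gives R ∝ √L / T², so
R_t/R_c = √(154) / (0.670)² = 12.41 / 0.4489 = 27.64.

27.6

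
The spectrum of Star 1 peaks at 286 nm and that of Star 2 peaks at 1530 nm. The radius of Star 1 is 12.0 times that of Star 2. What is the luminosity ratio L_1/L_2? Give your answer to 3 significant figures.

Wien's law gives T ∝ 1/λ_max, so T_1/T_2 = λ_2/λ_1 = 1530/286 = 5.350.
Then L ∝ R²T⁴ gives L_1/L_2 = (12.0)² × (5.350)⁴ = 144.0 × 819.0 = 1.179×10^5.

1.18×10^5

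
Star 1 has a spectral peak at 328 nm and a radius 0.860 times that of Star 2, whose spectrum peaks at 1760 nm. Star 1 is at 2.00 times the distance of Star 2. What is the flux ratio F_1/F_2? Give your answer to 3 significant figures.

Wien's law: T_1/T_2 = λ_2/λ_1 = 1760/328 = 5.366.
L_1/L_2 = (R_1/R_2)²(T_1/T_2)⁴ = (0.860)²(5.366)⁴ = 613.1.
F_1/F_2 = (L_1/L_2)/(d_1/d_2)² = 613.1/(2.00)² = 153.3.

153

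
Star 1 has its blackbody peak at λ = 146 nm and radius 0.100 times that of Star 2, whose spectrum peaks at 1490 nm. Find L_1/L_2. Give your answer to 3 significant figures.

Wien's law gives T ∝ 1/λ_max, so T_1/T_2 = λ_2/λ_1 = 1490/146 = 10.21.
Then L ∝ R²T⁴ gives L_1/L_2 = (0.100)² × (10.21)⁴ = 0.01000 × 1.085×10^4 = 108.5.

108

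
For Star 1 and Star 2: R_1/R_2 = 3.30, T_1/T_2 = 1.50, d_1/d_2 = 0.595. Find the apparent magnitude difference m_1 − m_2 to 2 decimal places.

-5.48

L_1/L_2 = (3.30)²(1.50)⁴ = 55.13.
F_1/F_2 = (L_1/L_2)/(d_1/d_2)² = 55.13/0.3540 = 155.7.
m_1 − m_2 = −2.5 log₁₀(155.7) = -5.48.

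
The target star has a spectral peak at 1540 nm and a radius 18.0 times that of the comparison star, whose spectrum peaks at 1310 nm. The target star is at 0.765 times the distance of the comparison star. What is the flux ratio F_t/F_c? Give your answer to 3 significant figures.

Wien's law: T_t/T_c = λ_c/λ_t = 1310/1540 = 0.8506.
L_t/L_c = (R_t/R_c)²(T_t/T_c)⁴ = (18.0)²(0.8506)⁴ = 169.6.
F_t/F_c = (L_t/L_c)/(d_t/d_c)² = 169.6/(0.765)² = 289.9.

290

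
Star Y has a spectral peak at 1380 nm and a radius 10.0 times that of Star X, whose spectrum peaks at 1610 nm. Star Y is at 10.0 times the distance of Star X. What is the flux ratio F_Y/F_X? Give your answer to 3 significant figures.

Wien's law: T_Y/T_X = λ_X/λ_Y = 1610/1380 = 1.167.
L_Y/L_X = (R_Y/R_X)²(T_Y/T_X)⁴ = (10.0)²(1.167)⁴ = 185.3.
F_Y/F_X = (L_Y/L_X)/(d_Y/d_X)² = 185.3/(10.0)² = 1.853.

1.85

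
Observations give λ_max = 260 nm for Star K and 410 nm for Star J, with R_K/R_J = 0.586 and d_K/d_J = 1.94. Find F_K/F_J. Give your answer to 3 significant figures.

0.564

Wien's law: T_K/T_J = λ_J/λ_K = 410/260 = 1.577.
L_K/L_J = (R_K/R_J)²(T_K/T_J)⁴ = (0.586)²(1.577)⁴ = 2.123.
F_K/F_J = (L_K/L_J)/(d_K/d_J)² = 2.123/(1.94)² = 0.5642.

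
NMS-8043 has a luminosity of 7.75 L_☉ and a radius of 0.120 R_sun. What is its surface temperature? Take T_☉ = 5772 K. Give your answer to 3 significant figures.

T/T_☉ = (L/L_☉)^(1/4) / (R/R_☉)^(1/2)
T = 5772 × (7.75)^(1/4) / √(0.120) = 5772 × 1.668 / 0.3464 = 2.780×10^4 K.

2.78×10^4 K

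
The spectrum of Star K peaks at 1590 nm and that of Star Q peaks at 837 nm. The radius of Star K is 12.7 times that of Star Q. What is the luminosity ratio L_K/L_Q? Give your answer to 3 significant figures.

Wien's law gives T ∝ 1/λ_max, so T_K/T_Q = λ_Q/λ_K = 837/1590 = 0.5264.
Then L ∝ R²T⁴ gives L_K/L_Q = (12.7)² × (0.5264)⁴ = 161.3 × 0.07679 = 12.39.

12.4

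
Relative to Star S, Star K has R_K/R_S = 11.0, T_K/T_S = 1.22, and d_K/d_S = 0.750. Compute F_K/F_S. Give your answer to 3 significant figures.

L_K/L_S = (R_K/R_S)²(T_K/T_S)⁴ = (11.0)² × (1.22)⁴ = 268.1.
F_K/F_S = (L_K/L_S)/(d_K/d_S)² = 268.1 / (0.750)² = 476.5.

477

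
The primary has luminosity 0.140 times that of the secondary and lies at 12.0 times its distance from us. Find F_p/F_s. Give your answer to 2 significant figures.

F = L/(4πd²), so F_p/F_s = (L_p/L_s) / (d_p/d_s)²
= 0.140 / (12.0)² = 0.140 / 144.0 = 9.722×10^-4.

9.7×10^-4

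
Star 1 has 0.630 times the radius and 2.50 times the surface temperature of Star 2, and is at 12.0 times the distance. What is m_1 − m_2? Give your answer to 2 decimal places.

2.42

L_1/L_2 = (0.630)²(2.50)⁴ = 15.50.
F_1/F_2 = (L_1/L_2)/(d_1/d_2)² = 15.50/144.0 = 0.1077.
m_1 − m_2 = −2.5 log₁₀(0.1077) = 2.42.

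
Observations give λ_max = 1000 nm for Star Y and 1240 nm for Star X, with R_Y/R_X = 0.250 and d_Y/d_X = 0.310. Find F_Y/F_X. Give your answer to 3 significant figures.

1.54

Wien's law: T_Y/T_X = λ_X/λ_Y = 1240/1000 = 1.240.
L_Y/L_X = (R_Y/R_X)²(T_Y/T_X)⁴ = (0.250)²(1.240)⁴ = 0.1478.
F_Y/F_X = (L_Y/L_X)/(d_Y/d_X)² = 0.1478/(0.310)² = 1.538.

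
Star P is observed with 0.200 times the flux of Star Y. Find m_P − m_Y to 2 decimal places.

1.75

m_P − m_Y = −2.5 log₁₀(F_P/F_Y) = −2.5 log₁₀(0.200) = −2.5 × (-0.699) = 1.747.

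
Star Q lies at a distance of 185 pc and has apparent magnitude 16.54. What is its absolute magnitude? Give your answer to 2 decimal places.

M = m − 5 log₁₀(d/10 pc) = 16.54 − 5 log₁₀(185/10)
  = 16.54 − 5 × 1.267 = 16.54 − 6.34 = 10.20.

10.20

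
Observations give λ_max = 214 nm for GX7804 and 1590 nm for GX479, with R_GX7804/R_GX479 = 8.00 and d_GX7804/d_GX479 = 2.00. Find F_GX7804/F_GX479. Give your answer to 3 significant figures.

Wien's law: T_GX7804/T_GX479 = λ_GX479/λ_GX7804 = 1590/214 = 7.430.
L_GX7804/L_GX479 = (R_GX7804/R_GX479)²(T_GX7804/T_GX479)⁴ = (8.00)²(7.430)⁴ = 1.950×10^5.
F_GX7804/F_GX479 = (L_GX7804/L_GX479)/(d_GX7804/d_GX479)² = 1.950×10^5/(2.00)² = 4.876×10^4.

4.88×10^4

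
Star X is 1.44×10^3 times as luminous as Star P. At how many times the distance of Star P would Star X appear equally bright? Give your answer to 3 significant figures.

Equal flux requires L_X/d_X² = L_P/d_P², so d_X/d_P = √(L_X/L_P)
= √(1.44×10^3) = 37.95.

37.9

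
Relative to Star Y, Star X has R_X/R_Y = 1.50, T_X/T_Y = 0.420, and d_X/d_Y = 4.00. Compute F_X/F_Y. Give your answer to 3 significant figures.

L_X/L_Y = (R_X/R_Y)²(T_X/T_Y)⁴ = (1.50)² × (0.420)⁴ = 0.07001.
F_X/F_Y = (L_X/L_Y)/(d_X/d_Y)² = 0.07001 / (4.00)² = 0.004376.

0.00438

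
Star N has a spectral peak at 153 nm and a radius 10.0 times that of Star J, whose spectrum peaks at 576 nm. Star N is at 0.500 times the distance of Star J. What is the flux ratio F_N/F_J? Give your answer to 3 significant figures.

Wien's law: T_N/T_J = λ_J/λ_N = 576/153 = 3.765.
L_N/L_J = (R_N/R_J)²(T_N/T_J)⁴ = (10.0)²(3.765)⁴ = 2.009×10^4.
F_N/F_J = (L_N/L_J)/(d_N/d_J)² = 2.009×10^4/(0.500)² = 8.035×10^4.

8.03×10^4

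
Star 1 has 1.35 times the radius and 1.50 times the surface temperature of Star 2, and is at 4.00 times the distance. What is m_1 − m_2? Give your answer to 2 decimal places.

L_1/L_2 = (1.35)²(1.50)⁴ = 9.226.
F_1/F_2 = (L_1/L_2)/(d_1/d_2)² = 9.226/16.00 = 0.5767.
m_1 − m_2 = −2.5 log₁₀(0.5767) = 0.60.

0.60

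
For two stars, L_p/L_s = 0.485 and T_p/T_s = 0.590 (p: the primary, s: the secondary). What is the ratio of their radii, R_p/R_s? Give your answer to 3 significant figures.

L ∝ R²T⁴ gives R ∝ √L / T², so
R_p/R_s = √(0.485) / (0.590)² = 0.6964 / 0.3481 = 2.001.

2.00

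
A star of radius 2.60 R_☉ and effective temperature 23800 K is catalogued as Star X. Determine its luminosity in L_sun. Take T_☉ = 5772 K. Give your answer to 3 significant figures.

1.95×10^3 L_sun

L/L_☉ = (R/R_☉)² (T/T_☉)⁴ = (2.60)² × (23800/5772)⁴
       = 6.760 × (4.123)⁴ = 6.760 × 289.1 = 1954.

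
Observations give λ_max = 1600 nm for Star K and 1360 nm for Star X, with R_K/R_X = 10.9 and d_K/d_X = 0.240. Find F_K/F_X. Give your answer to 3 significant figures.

1.08×10^3

Wien's law: T_K/T_X = λ_X/λ_K = 1360/1600 = 0.8500.
L_K/L_X = (R_K/R_X)²(T_K/T_X)⁴ = (10.9)²(0.8500)⁴ = 62.02.
F_K/F_X = (L_K/L_X)/(d_K/d_X)² = 62.02/(0.240)² = 1077.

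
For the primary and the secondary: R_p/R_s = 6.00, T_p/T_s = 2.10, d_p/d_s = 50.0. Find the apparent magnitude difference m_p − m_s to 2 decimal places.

1.38

L_p/L_s = (6.00)²(2.10)⁴ = 700.1.
F_p/F_s = (L_p/L_s)/(d_p/d_s)² = 700.1/2500 = 0.2801.
m_p − m_s = −2.5 log₁₀(0.2801) = 1.38.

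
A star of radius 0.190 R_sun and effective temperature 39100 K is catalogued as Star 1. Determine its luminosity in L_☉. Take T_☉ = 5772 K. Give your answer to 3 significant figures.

76.0 L_☉

L/L_☉ = (R/R_☉)² (T/T_☉)⁴ = (0.190)² × (39100/5772)⁴
       = 0.03610 × (6.774)⁴ = 0.03610 × 2106 = 76.02.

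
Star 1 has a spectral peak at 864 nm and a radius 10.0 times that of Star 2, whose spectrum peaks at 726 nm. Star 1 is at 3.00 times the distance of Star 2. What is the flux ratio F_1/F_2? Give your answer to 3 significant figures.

Wien's law: T_1/T_2 = λ_2/λ_1 = 726/864 = 0.8403.
L_1/L_2 = (R_1/R_2)²(T_1/T_2)⁴ = (10.0)²(0.8403)⁴ = 49.85.
F_1/F_2 = (L_1/L_2)/(d_1/d_2)² = 49.85/(3.00)² = 5.539.

5.54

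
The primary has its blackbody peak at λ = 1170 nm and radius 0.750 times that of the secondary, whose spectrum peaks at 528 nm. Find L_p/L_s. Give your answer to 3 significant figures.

0.0233

Wien's law gives T ∝ 1/λ_max, so T_p/T_s = λ_s/λ_p = 528/1170 = 0.4513.
Then L ∝ R²T⁴ gives L_p/L_s = (0.750)² × (0.4513)⁴ = 0.5625 × 0.04148 = 0.02333.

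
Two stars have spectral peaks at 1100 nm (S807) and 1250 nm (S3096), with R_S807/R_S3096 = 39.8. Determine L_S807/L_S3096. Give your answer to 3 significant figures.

2.64×10^3

Wien's law gives T ∝ 1/λ_max, so T_S807/T_S3096 = λ_S3096/λ_S807 = 1250/1100 = 1.136.
Then L ∝ R²T⁴ gives L_S807/L_S3096 = (39.8)² × (1.136)⁴ = 1584 × 1.668 = 2641.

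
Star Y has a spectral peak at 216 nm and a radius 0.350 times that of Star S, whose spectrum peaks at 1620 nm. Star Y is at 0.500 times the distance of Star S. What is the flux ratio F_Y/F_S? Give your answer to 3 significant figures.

Wien's law: T_Y/T_S = λ_S/λ_Y = 1620/216 = 7.500.
L_Y/L_S = (R_Y/R_S)²(T_Y/T_S)⁴ = (0.350)²(7.500)⁴ = 387.6.
F_Y/F_S = (L_Y/L_S)/(d_Y/d_S)² = 387.6/(0.500)² = 1550.

1.55×10^3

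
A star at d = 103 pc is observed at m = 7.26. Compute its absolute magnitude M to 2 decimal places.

2.20

M = m − 5 log₁₀(d/10 pc) = 7.26 − 5 log₁₀(103/10)
  = 7.26 − 5 × 1.013 = 7.26 − 5.06 = 2.20.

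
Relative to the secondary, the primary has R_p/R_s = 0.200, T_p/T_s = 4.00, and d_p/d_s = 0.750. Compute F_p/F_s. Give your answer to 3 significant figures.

L_p/L_s = (R_p/R_s)²(T_p/T_s)⁴ = (0.200)² × (4.00)⁴ = 10.24.
F_p/F_s = (L_p/L_s)/(d_p/d_s)² = 10.24 / (0.750)² = 18.20.

18.2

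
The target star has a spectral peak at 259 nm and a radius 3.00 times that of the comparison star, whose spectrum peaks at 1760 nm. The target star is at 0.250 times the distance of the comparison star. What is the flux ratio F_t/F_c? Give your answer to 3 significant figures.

3.07×10^5

Wien's law: T_t/T_c = λ_c/λ_t = 1760/259 = 6.795.
L_t/L_c = (R_t/R_c)²(T_t/T_c)⁴ = (3.00)²(6.795)⁴ = 1.919×10^4.
F_t/F_c = (L_t/L_c)/(d_t/d_c)² = 1.919×10^4/(0.250)² = 3.071×10^5.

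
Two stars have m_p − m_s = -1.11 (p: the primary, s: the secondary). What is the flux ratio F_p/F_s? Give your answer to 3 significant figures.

F_p/F_s = 10^(−(m_p − m_s)/2.5) = 10^(1.11/2.5) = 10^0.444 = 2.780.

2.78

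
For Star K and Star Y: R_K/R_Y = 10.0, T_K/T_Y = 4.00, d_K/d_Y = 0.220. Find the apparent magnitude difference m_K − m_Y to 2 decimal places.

-14.31

L_K/L_Y = (10.0)²(4.00)⁴ = 2.560×10^4.
F_K/F_Y = (L_K/L_Y)/(d_K/d_Y)² = 2.560×10^4/0.04840 = 5.289×10^5.
m_K − m_Y = −2.5 log₁₀(5.289×10^5) = -14.31.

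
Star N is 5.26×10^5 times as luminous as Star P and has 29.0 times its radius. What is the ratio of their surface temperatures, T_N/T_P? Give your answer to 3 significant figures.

5.00

L ∝ R²T⁴ gives T ∝ (L/R²)^(1/4), so
T_N/T_P = (5.26×10^5 / 29.0²)^(1/4) = (625.4)^(1/4) = 5.001.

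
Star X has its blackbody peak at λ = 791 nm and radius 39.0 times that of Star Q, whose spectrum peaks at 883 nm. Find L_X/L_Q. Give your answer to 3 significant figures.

Wien's law gives T ∝ 1/λ_max, so T_X/T_Q = λ_Q/λ_X = 883/791 = 1.116.
Then L ∝ R²T⁴ gives L_X/L_Q = (39.0)² × (1.116)⁴ = 1521 × 1.553 = 2362.

2.36×10^3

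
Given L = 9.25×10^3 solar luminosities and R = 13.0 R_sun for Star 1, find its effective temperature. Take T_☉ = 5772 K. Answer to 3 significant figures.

T/T_☉ = (L/L_☉)^(1/4) / (R/R_☉)^(1/2)
T = 5772 × (9.25×10^3)^(1/4) / √(13.0) = 5772 × 9.807 / 3.606 = 1.570×10^4 K.

1.57×10^4 K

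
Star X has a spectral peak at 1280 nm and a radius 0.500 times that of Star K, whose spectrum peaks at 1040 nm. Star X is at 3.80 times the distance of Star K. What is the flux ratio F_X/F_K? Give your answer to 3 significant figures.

Wien's law: T_X/T_K = λ_K/λ_X = 1040/1280 = 0.8125.
L_X/L_K = (R_X/R_K)²(T_X/T_K)⁴ = (0.500)²(0.8125)⁴ = 0.1090.
F_X/F_K = (L_X/L_K)/(d_X/d_K)² = 0.1090/(3.80)² = 0.007545.

0.00755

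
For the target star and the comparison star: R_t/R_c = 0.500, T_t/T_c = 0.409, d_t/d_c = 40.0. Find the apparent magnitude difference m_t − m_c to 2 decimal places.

L_t/L_c = (0.500)²(0.409)⁴ = 0.006996.
F_t/F_c = (L_t/L_c)/(d_t/d_c)² = 0.006996/1600 = 4.372×10^-6.
m_t − m_c = −2.5 log₁₀(4.372×10^-6) = 13.40.

13.40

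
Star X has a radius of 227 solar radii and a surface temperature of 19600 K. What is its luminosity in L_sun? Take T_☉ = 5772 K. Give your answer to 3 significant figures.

6.85×10^6 L_sun

L/L_☉ = (R/R_☉)² (T/T_☉)⁴ = (227)² × (19600/5772)⁴
       = 5.153×10^4 × (3.396)⁴ = 5.153×10^4 × 133.0 = 6.851×10^6.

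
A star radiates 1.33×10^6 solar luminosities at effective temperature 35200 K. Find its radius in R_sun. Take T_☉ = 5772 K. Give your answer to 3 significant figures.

R/R_☉ = √(L/L_☉) / (T/T_☉)² = √(1.33×10^6) / (6.098)²
       = 1153 / 37.19 = 31.01.

31.0 R_sun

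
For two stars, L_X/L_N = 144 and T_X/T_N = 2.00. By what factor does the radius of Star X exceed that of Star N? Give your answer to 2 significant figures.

L ∝ R²T⁴ gives R ∝ √L / T², so
R_X/R_N = √(144) / (2.00)² = 12.00 / 4.000 = 3.000.

3.0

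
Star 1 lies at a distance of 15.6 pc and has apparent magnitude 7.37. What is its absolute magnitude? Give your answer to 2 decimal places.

6.40

M = m − 5 log₁₀(d/10 pc) = 7.37 − 5 log₁₀(15.6/10)
  = 7.37 − 5 × 0.193 = 7.37 − 0.97 = 6.40.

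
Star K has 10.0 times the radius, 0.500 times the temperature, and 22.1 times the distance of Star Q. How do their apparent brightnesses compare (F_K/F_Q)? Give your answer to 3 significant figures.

L_K/L_Q = (R_K/R_Q)²(T_K/T_Q)⁴ = (10.0)² × (0.500)⁴ = 6.250.
F_K/F_Q = (L_K/L_Q)/(d_K/d_Q)² = 6.250 / (22.1)² = 0.01280.

0.0128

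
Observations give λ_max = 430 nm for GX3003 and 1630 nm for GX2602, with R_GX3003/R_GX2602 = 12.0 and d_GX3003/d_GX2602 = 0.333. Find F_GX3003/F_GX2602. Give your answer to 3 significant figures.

2.68×10^5

Wien's law: T_GX3003/T_GX2602 = λ_GX2602/λ_GX3003 = 1630/430 = 3.791.
L_GX3003/L_GX2602 = (R_GX3003/R_GX2602)²(T_GX3003/T_GX2602)⁴ = (12.0)²(3.791)⁴ = 2.973×10^4.
F_GX3003/F_GX2602 = (L_GX3003/L_GX2602)/(d_GX3003/d_GX2602)² = 2.973×10^4/(0.333)² = 2.681×10^5.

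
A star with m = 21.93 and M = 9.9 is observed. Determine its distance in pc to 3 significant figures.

m − M = 5 log₁₀(d/10 pc)
21.93 − (9.9) = 12.03 = 5 log₁₀(d/10)
d = 10 × 10^(12.03/5) = 10 × 10^2.406 = 2547 pc.

2.55×10^3 pc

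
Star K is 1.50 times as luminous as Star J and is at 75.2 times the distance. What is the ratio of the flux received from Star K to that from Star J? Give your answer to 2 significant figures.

2.7×10^-4

F = L/(4πd²), so F_K/F_J = (L_K/L_J) / (d_K/d_J)²
= 1.50 / (75.2)² = 1.50 / 5655 = 2.653×10^-4.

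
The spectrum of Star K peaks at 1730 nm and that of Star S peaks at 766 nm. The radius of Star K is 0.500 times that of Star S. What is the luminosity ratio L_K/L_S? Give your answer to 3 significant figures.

Wien's law gives T ∝ 1/λ_max, so T_K/T_S = λ_S/λ_K = 766/1730 = 0.4428.
Then L ∝ R²T⁴ gives L_K/L_S = (0.500)² × (0.4428)⁴ = 0.2500 × 0.03844 = 0.009609.

0.00961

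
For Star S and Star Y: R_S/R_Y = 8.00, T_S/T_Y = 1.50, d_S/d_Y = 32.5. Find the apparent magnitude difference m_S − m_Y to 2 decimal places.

L_S/L_Y = (8.00)²(1.50)⁴ = 324.0.
F_S/F_Y = (L_S/L_Y)/(d_S/d_Y)² = 324.0/1056 = 0.3067.
m_S − m_Y = −2.5 log₁₀(0.3067) = 1.28.

1.28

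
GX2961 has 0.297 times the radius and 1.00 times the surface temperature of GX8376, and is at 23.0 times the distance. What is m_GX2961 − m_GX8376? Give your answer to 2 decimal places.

L_GX2961/L_GX8376 = (0.297)²(1.00)⁴ = 0.08821.
F_GX2961/F_GX8376 = (L_GX2961/L_GX8376)/(d_GX2961/d_GX8376)² = 0.08821/529.0 = 1.667×10^-4.
m_GX2961 − m_GX8376 = −2.5 log₁₀(1.667×10^-4) = 9.44.

9.44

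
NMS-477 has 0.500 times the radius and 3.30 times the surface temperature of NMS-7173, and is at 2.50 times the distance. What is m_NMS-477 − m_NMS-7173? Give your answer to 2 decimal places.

-1.69

L_NMS-477/L_NMS-7173 = (0.500)²(3.30)⁴ = 29.65.
F_NMS-477/F_NMS-7173 = (L_NMS-477/L_NMS-7173)/(d_NMS-477/d_NMS-7173)² = 29.65/6.250 = 4.744.
m_NMS-477 − m_NMS-7173 = −2.5 log₁₀(4.744) = -1.69.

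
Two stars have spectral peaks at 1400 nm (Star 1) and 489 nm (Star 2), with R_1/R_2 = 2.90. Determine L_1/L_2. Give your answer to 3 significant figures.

0.125

Wien's law gives T ∝ 1/λ_max, so T_1/T_2 = λ_2/λ_1 = 489/1400 = 0.3493.
Then L ∝ R²T⁴ gives L_1/L_2 = (2.90)² × (0.3493)⁴ = 8.410 × 0.01488 = 0.1252.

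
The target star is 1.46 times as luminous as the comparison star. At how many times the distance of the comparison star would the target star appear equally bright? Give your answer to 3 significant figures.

1.21

Equal flux requires L_t/d_t² = L_c/d_c², so d_t/d_c = √(L_t/L_c)
= √(1.46) = 1.208.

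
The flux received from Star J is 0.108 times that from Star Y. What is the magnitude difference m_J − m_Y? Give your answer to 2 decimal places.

m_J − m_Y = −2.5 log₁₀(F_J/F_Y) = −2.5 log₁₀(0.108) = −2.5 × (-0.967) = 2.416.

2.42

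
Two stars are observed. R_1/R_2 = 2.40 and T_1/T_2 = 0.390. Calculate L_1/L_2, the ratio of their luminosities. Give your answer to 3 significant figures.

From the Stefan–Boltzmann law, L ∝ R²T⁴, so
L_1/L_2 = (R_1/R_2)² (T_1/T_2)⁴ = (2.40)² × (0.390)⁴ = 5.760 × 0.02313 = 0.1333.

0.133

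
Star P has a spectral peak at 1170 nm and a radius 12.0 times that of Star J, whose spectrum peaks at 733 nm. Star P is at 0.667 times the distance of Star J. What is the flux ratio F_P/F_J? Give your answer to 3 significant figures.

49.9

Wien's law: T_P/T_J = λ_J/λ_P = 733/1170 = 0.6265.
L_P/L_J = (R_P/R_J)²(T_P/T_J)⁴ = (12.0)²(0.6265)⁴ = 22.18.
F_P/F_J = (L_P/L_J)/(d_P/d_J)² = 22.18/(0.667)² = 49.86.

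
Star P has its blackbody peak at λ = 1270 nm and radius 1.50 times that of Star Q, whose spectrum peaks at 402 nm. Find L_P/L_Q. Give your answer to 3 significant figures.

Wien's law gives T ∝ 1/λ_max, so T_P/T_Q = λ_Q/λ_P = 402/1270 = 0.3165.
Then L ∝ R²T⁴ gives L_P/L_Q = (1.50)² × (0.3165)⁴ = 2.250 × 0.01004 = 0.02259.

0.0226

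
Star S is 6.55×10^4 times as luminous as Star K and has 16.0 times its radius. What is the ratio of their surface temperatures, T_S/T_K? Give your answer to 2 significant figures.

4.0

L ∝ R²T⁴ gives T ∝ (L/R²)^(1/4), so
T_S/T_K = (6.55×10^4 / 16.0²)^(1/4) = (255.9)^(1/4) = 3.999.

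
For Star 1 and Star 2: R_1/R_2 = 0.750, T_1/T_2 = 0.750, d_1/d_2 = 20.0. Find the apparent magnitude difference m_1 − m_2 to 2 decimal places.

8.38

L_1/L_2 = (0.750)²(0.750)⁴ = 0.1780.
F_1/F_2 = (L_1/L_2)/(d_1/d_2)² = 0.1780/400.0 = 4.449×10^-4.
m_1 − m_2 = −2.5 log₁₀(4.449×10^-4) = 8.38.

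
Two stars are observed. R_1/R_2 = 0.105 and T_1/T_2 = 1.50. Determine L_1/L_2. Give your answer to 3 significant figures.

From the Stefan–Boltzmann law, L ∝ R²T⁴, so
L_1/L_2 = (R_1/R_2)² (T_1/T_2)⁴ = (0.105)² × (1.50)⁴ = 0.01102 × 5.062 = 0.05581.

0.0558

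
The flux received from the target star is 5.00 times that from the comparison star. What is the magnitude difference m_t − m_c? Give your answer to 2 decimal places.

-1.75

m_t − m_c = −2.5 log₁₀(F_t/F_c) = −2.5 log₁₀(5.00) = −2.5 × (0.699) = -1.747.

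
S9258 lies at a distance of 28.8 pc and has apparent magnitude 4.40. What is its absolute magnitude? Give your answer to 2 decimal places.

2.10

M = m − 5 log₁₀(d/10 pc) = 4.40 − 5 log₁₀(28.8/10)
  = 4.40 − 5 × 0.459 = 4.40 − 2.30 = 2.10.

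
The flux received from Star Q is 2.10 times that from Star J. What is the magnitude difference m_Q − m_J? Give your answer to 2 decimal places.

-0.81

m_Q − m_J = −2.5 log₁₀(F_Q/F_J) = −2.5 log₁₀(2.10) = −2.5 × (0.322) = -0.806.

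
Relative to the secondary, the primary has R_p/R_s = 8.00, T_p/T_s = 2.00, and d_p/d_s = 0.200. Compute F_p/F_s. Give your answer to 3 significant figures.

2.56×10^4

L_p/L_s = (R_p/R_s)²(T_p/T_s)⁴ = (8.00)² × (2.00)⁴ = 1024.
F_p/F_s = (L_p/L_s)/(d_p/d_s)² = 1024 / (0.200)² = 2.560×10^4.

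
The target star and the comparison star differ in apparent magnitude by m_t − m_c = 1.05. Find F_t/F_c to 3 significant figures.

0.380

F_t/F_c = 10^(−(m_t − m_c)/2.5) = 10^(-1.05/2.5) = 10^-0.420 = 0.3802.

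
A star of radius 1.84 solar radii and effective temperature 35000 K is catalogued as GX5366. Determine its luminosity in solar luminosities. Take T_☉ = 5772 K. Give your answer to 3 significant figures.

4.58×10^3 solar luminosities

L/L_☉ = (R/R_☉)² (T/T_☉)⁴ = (1.84)² × (35000/5772)⁴
       = 3.386 × (6.064)⁴ = 3.386 × 1352 = 4577.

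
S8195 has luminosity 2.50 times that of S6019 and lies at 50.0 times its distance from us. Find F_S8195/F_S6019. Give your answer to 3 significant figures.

0.00100

F = L/(4πd²), so F_S8195/F_S6019 = (L_S8195/L_S6019) / (d_S8195/d_S6019)²
= 2.50 / (50.0)² = 2.50 / 2500 = 0.001000.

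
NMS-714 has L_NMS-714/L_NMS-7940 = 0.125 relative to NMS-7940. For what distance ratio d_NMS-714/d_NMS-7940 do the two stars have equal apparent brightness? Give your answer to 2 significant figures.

Equal flux requires L_NMS-714/d_NMS-714² = L_NMS-7940/d_NMS-7940², so d_NMS-714/d_NMS-7940 = √(L_NMS-714/L_NMS-7940)
= √(0.125) = 0.3536.

0.35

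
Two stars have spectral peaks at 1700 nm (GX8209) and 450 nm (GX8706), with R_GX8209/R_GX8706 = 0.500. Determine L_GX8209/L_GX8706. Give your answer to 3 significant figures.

Wien's law gives T ∝ 1/λ_max, so T_GX8209/T_GX8706 = λ_GX8706/λ_GX8209 = 450/1700 = 0.2647.
Then L ∝ R²T⁴ gives L_GX8209/L_GX8706 = (0.500)² × (0.2647)⁴ = 0.2500 × 0.004910 = 0.001227.

0.00123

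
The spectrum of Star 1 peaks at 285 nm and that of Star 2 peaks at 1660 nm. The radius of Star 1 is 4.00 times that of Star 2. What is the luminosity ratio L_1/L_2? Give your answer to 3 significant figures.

1.84×10^4

Wien's law gives T ∝ 1/λ_max, so T_1/T_2 = λ_2/λ_1 = 1660/285 = 5.825.
Then L ∝ R²T⁴ gives L_1/L_2 = (4.00)² × (5.825)⁴ = 16.00 × 1151 = 1.842×10^4.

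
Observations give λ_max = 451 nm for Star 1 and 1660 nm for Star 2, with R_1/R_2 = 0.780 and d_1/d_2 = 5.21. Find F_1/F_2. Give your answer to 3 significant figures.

Wien's law: T_1/T_2 = λ_2/λ_1 = 1660/451 = 3.681.
L_1/L_2 = (R_1/R_2)²(T_1/T_2)⁴ = (0.780)²(3.681)⁴ = 111.7.
F_1/F_2 = (L_1/L_2)/(d_1/d_2)² = 111.7/(5.21)² = 4.114.

4.11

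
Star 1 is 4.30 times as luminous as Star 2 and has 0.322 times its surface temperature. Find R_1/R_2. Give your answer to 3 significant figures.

L ∝ R²T⁴ gives R ∝ √L / T², so
R_1/R_2 = √(4.30) / (0.322)² = 2.074 / 0.1037 = 20.00.

20.0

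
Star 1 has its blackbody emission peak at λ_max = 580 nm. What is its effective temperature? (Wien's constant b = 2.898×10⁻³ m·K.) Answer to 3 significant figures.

5.00×10^3 K

T = b/λ_max = 2.898×10⁻³ / (580×10⁻⁹) = 4997 K.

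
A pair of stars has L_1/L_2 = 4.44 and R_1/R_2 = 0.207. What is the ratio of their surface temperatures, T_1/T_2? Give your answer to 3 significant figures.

L ∝ R²T⁴ gives T ∝ (L/R²)^(1/4), so
T_1/T_2 = (4.44 / 0.207²)^(1/4) = (103.6)^(1/4) = 3.191.

3.19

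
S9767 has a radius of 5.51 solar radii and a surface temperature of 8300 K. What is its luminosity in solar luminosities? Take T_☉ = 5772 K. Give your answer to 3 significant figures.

130 solar luminosities

L/L_☉ = (R/R_☉)² (T/T_☉)⁴ = (5.51)² × (8300/5772)⁴
       = 30.36 × (1.438)⁴ = 30.36 × 4.276 = 129.8.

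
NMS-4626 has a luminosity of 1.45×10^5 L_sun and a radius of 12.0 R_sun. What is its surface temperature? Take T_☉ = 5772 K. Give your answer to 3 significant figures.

T/T_☉ = (L/L_☉)^(1/4) / (R/R_☉)^(1/2)
T = 5772 × (1.45×10^5)^(1/4) / √(12.0) = 5772 × 19.51 / 3.464 = 3.251×10^4 K.

3.25×10^4 K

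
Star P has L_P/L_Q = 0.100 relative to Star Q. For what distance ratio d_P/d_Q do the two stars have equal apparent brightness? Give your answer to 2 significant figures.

0.32

Equal flux requires L_P/d_P² = L_Q/d_Q², so d_P/d_Q = √(L_P/L_Q)
= √(0.100) = 0.3162.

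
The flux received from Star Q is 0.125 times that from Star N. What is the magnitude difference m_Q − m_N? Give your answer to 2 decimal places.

m_Q − m_N = −2.5 log₁₀(F_Q/F_N) = −2.5 log₁₀(0.125) = −2.5 × (-0.903) = 2.258.

2.26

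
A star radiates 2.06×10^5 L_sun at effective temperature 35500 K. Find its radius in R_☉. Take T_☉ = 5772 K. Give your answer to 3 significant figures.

R/R_☉ = √(L/L_☉) / (T/T_☉)² = √(2.06×10^5) / (6.150)²
       = 453.9 / 37.83 = 12.00.

12.0 R_☉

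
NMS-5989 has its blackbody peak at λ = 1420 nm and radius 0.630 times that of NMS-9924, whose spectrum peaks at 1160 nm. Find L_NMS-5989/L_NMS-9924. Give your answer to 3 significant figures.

0.177

Wien's law gives T ∝ 1/λ_max, so T_NMS-5989/T_NMS-9924 = λ_NMS-9924/λ_NMS-5989 = 1160/1420 = 0.8169.
Then L ∝ R²T⁴ gives L_NMS-5989/L_NMS-9924 = (0.630)² × (0.8169)⁴ = 0.3969 × 0.4453 = 0.1768.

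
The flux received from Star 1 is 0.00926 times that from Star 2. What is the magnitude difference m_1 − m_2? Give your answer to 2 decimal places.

5.08

m_1 − m_2 = −2.5 log₁₀(F_1/F_2) = −2.5 log₁₀(0.00926) = −2.5 × (-2.033) = 5.083.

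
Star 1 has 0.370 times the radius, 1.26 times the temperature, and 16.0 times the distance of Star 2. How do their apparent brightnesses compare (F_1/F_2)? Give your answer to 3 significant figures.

L_1/L_2 = (R_1/R_2)²(T_1/T_2)⁴ = (0.370)² × (1.26)⁴ = 0.3451.
F_1/F_2 = (L_1/L_2)/(d_1/d_2)² = 0.3451 / (16.0)² = 0.001348.

0.00135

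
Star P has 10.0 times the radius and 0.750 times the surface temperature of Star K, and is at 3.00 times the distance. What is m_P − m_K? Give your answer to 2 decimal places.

L_P/L_K = (10.0)²(0.750)⁴ = 31.64.
F_P/F_K = (L_P/L_K)/(d_P/d_K)² = 31.64/9.000 = 3.516.
m_P − m_K = −2.5 log₁₀(3.516) = -1.37.

-1.37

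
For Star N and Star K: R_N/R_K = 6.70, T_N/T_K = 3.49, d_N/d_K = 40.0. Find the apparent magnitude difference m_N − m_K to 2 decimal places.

L_N/L_K = (6.70)²(3.49)⁴ = 6660.
F_N/F_K = (L_N/L_K)/(d_N/d_K)² = 6660/1600 = 4.162.
m_N − m_K = −2.5 log₁₀(4.162) = -1.55.

-1.55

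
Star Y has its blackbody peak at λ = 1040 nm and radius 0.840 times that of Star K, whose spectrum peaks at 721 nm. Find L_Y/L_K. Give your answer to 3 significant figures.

Wien's law gives T ∝ 1/λ_max, so T_Y/T_K = λ_K/λ_Y = 721/1040 = 0.6933.
Then L ∝ R²T⁴ gives L_Y/L_K = (0.840)² × (0.6933)⁴ = 0.7056 × 0.2310 = 0.1630.

0.163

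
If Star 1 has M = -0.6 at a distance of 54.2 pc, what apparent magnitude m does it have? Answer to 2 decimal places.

3.07

m = M + 5 log₁₀(d/10 pc) = -0.6 + 5 log₁₀(54.2/10)
  = -0.6 + 5 × 0.734 = -0.6 + 3.67 = 3.07.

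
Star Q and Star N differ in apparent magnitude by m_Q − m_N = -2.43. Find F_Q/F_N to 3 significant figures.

F_Q/F_N = 10^(−(m_Q − m_N)/2.5) = 10^(2.43/2.5) = 10^0.972 = 9.376.

9.38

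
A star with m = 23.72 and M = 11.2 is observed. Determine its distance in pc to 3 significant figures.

3.19×10^3 pc

m − M = 5 log₁₀(d/10 pc)
23.72 − (11.2) = 12.52 = 5 log₁₀(d/10)
d = 10 × 10^(12.52/5) = 10 × 10^2.504 = 3192 pc.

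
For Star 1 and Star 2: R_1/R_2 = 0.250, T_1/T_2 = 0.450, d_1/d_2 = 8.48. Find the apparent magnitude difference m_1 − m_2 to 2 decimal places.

L_1/L_2 = (0.250)²(0.450)⁴ = 0.002563.
F_1/F_2 = (L_1/L_2)/(d_1/d_2)² = 0.002563/71.91 = 3.564×10^-5.
m_1 − m_2 = −2.5 log₁₀(3.564×10^-5) = 11.12.

11.12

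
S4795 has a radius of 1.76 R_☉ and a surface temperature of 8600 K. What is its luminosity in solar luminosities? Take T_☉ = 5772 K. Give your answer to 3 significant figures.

15.3 solar luminosities

L/L_☉ = (R/R_☉)² (T/T_☉)⁴ = (1.76)² × (8600/5772)⁴
       = 3.098 × (1.490)⁴ = 3.098 × 4.928 = 15.27.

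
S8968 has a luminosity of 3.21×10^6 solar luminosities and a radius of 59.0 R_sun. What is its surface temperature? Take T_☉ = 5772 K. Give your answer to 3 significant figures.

3.18×10^4 K

T/T_☉ = (L/L_☉)^(1/4) / (R/R_☉)^(1/2)
T = 5772 × (3.21×10^6)^(1/4) / √(59.0) = 5772 × 42.33 / 7.681 = 3.181×10^4 K.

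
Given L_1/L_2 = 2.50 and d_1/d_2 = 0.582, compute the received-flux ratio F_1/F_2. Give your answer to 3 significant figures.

7.38

F = L/(4πd²), so F_1/F_2 = (L_1/L_2) / (d_1/d_2)²
= 2.50 / (0.582)² = 2.50 / 0.3387 = 7.381.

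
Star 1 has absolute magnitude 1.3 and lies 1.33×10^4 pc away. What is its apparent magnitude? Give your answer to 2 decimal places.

m = M + 5 log₁₀(d/10 pc) = 1.3 + 5 log₁₀(1.33×10^4/10)
  = 1.3 + 5 × 3.124 = 1.3 + 15.62 = 16.92.

16.92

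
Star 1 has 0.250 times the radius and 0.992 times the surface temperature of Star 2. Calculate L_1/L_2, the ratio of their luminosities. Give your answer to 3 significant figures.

From the Stefan–Boltzmann law, L ∝ R²T⁴, so
L_1/L_2 = (R_1/R_2)² (T_1/T_2)⁴ = (0.250)² × (0.992)⁴ = 0.06250 × 0.9684 = 0.06052.

0.0605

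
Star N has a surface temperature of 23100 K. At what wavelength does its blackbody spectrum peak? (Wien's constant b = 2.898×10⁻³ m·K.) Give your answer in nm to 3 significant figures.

125 nm

λ_max = b/T = 2.898×10⁻³ / 23100 = 1.25×10^-7 m = 125.5 nm.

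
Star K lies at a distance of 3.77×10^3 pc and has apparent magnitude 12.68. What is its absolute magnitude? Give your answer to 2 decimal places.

M = m − 5 log₁₀(d/10 pc) = 12.68 − 5 log₁₀(3.77×10^3/10)
  = 12.68 − 5 × 2.576 = 12.68 − 12.88 = -0.20.

-0.20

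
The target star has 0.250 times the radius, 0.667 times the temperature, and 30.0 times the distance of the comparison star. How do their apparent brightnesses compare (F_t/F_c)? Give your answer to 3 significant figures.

L_t/L_c = (R_t/R_c)²(T_t/T_c)⁴ = (0.250)² × (0.667)⁴ = 0.01237.
F_t/F_c = (L_t/L_c)/(d_t/d_c)² = 0.01237 / (30.0)² = 1.374×10^-5.

1.37×10^-5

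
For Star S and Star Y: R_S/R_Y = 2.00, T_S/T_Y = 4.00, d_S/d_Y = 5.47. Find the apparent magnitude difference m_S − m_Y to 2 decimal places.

L_S/L_Y = (2.00)²(4.00)⁴ = 1024.
F_S/F_Y = (L_S/L_Y)/(d_S/d_Y)² = 1024/29.92 = 34.22.
m_S − m_Y = −2.5 log₁₀(34.22) = -3.84.

-3.84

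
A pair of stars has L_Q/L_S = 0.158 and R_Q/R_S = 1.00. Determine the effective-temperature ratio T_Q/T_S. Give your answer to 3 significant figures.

0.630

L ∝ R²T⁴ gives T ∝ (L/R²)^(1/4), so
T_Q/T_S = (0.158 / 1.00²)^(1/4) = (0.1580)^(1/4) = 0.6305.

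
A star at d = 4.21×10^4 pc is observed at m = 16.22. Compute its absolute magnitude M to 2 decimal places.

M = m − 5 log₁₀(d/10 pc) = 16.22 − 5 log₁₀(4.21×10^4/10)
  = 16.22 − 5 × 3.624 = 16.22 − 18.12 = -1.90.

-1.90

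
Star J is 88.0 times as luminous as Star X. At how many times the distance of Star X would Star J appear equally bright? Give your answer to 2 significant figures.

Equal flux requires L_J/d_J² = L_X/d_X², so d_J/d_X = √(L_J/L_X)
= √(88.0) = 9.381.

9.4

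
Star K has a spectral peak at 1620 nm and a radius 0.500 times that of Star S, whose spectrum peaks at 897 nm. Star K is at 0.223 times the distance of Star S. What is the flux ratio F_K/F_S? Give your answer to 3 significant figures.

0.473

Wien's law: T_K/T_S = λ_S/λ_K = 897/1620 = 0.5537.
L_K/L_S = (R_K/R_S)²(T_K/T_S)⁴ = (0.500)²(0.5537)⁴ = 0.02350.
F_K/F_S = (L_K/L_S)/(d_K/d_S)² = 0.02350/(0.223)² = 0.4725.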